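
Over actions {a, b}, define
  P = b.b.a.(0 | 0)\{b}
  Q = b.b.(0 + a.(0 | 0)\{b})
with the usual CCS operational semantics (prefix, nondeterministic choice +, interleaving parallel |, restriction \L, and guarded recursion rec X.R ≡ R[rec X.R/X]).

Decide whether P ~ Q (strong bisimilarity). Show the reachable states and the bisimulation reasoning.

Reachable graph of P (4 states):
  p0 = b.b.a.(0 | 0)\{b} :: --b--▸ p1
  p1 = b.a.(0 | 0)\{b} :: --b--▸ p2
  p2 = a.(0 | 0)\{b} :: --a--▸ p3
  p3 = (0 | 0)\{b} :: deadlocked
Reachable graph of Q (4 states):
  q0 = b.b.(0 + a.(0 | 0)\{b}) :: --b--▸ q1
  q1 = b.(0 + a.(0 | 0)\{b}) :: --b--▸ q2
  q2 = 0 + a.(0 | 0)\{b} :: --a--▸ q3
  q3 = (0 | 0)\{b} :: deadlocked
Partition-refinement fixed point:
  B0 = {p0, q0}
  B1 = {p1, q1}
  B2 = {p2, q2}
  B3 = {p3, q3}
p0 ∈ B0, q0 ∈ B0 → same block

bisimilar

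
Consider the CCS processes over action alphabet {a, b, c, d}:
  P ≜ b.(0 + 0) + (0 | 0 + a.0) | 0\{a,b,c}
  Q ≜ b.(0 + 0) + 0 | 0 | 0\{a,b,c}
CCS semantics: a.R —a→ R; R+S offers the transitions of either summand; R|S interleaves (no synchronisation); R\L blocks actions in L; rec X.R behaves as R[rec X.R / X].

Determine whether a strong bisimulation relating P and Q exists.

P ≁ Q

LTS(P): 3 reachable states
  u0 = b.(0 + 0) + (0 | 0 + a.0) | 0\{a,b,c} → —a→ u1, —b→ u2
  u1 = 0 | 0\{a,b,c} → ·
  u2 = 0 + 0 → ·
LTS(Q): 2 reachable states
  v0 = b.(0 + 0) + 0 | 0 | 0\{a,b,c} → —b→ v1
  v1 = 0 + 0 → ·
Bisimilarity quotient blocks:
  B0 = {u0}
  B1 = {u1, u2, v1}
  B2 = {v0}
u0 ∈ B0, v0 ∈ B2 → different blocks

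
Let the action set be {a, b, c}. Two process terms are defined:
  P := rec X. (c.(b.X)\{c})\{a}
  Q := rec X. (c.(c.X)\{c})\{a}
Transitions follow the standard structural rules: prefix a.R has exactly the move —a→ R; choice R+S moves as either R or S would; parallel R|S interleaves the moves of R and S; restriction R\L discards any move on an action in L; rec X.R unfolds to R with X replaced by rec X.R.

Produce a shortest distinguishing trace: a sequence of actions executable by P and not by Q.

LTS(P): 3 reachable states
  m0 = rec X. (c.(b.X)\{c})\{a} | ··c··> m1
  m1 = (b.(rec X. (c.(b.X)\{c})\{a}))\{c}\{a} | ··b··> m2
  m2 = (rec X. (c.(b.X)\{c})\{a})\{c}\{a} | deadlocked
LTS(Q): 2 reachable states
  n0 = rec X. (c.(c.X)\{c})\{a} | ··c··> n1
  n1 = (c.(rec X. (c.(c.X)\{c})\{a}))\{c}\{a} | deadlocked
Trace ⟨cb⟩ through P, begin at {m0}:
  [1] c ⇒ {m1}
  [2] b ⇒ {m2}
  ✓ P
Trace ⟨cb⟩ through Q, begin at {n0}:
  [1] c ⇒ {n1}
  [2] b ⇒ ∅  — Q cannot continue

cb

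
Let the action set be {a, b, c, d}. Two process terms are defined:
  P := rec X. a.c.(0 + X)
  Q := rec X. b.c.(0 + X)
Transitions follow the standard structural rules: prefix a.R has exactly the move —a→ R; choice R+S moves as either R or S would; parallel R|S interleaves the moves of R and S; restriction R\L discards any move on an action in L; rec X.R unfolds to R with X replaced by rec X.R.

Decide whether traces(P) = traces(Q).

trace-distinct — witness ⟨a⟩

Reachable graph of P (3 states):
  s0 = rec X. a.c.(0 + X) → =a=> s1
  s1 = c.(0 + (rec X. a.c.(0 + X))) → =c=> s2
  s2 = 0 + (rec X. a.c.(0 + X)) → =a=> s1
Reachable graph of Q (3 states):
  t0 = rec X. b.c.(0 + X) → =b=> t1
  t1 = c.(0 + (rec X. b.c.(0 + X))) → =c=> t2
  t2 = 0 + (rec X. b.c.(0 + X)) → =b=> t1
Run σ = ⟨a⟩ on P: start {s0}
  [1] a ⇒ {s1}
  ✓ P
Run σ = ⟨a⟩ on Q: start {t0}
  [1] a ⇒ ∅ (Q stuck)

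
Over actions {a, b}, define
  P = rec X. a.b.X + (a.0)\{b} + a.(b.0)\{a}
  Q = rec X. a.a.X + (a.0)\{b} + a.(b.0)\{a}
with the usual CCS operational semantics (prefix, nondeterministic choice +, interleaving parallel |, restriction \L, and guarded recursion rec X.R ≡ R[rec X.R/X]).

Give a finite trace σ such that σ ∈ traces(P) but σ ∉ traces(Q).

LTS(P): 5 reachable states
  u0 = rec X. a.b.X + (a.0)\{b} + a.(b.0)\{a} ⊢ ··a··> u1, ··a··> u2, ··a··> u3
  u1 = (b.0)\{a} ⊢ ··b··> u4
  u2 = 0\{b} ⊢ deadlocked
  u3 = b.(rec X. a.b.X + (a.0)\{b} + a.(b.0)\{a}) ⊢ ··b··> u0
  u4 = 0\{a} ⊢ deadlocked
LTS(Q): 5 reachable states
  v0 = rec X. a.a.X + (a.0)\{b} + a.(b.0)\{a} ⊢ ··a··> v1, ··a··> v2, ··a··> v3
  v1 = (b.0)\{a} ⊢ ··b··> v4
  v2 = 0\{b} ⊢ deadlocked
  v3 = a.(rec X. a.a.X + (a.0)\{b} + a.(b.0)\{a}) ⊢ ··a··> v0
  v4 = 0\{a} ⊢ deadlocked
Trace ⟨aba⟩ through P, begin at {u0}:
  [1] a ⇒ {u1, u2, u3}
  [2] b ⇒ {u0, u4}
  [3] a ⇒ {u1, u2, u3}
  — P admits the full trace.
Trace ⟨aba⟩ through Q, begin at {v0}:
  [1] a ⇒ {v1, v2, v3}
  [2] b ⇒ {v4}
  [3] a ⇒ no successor for Q

aba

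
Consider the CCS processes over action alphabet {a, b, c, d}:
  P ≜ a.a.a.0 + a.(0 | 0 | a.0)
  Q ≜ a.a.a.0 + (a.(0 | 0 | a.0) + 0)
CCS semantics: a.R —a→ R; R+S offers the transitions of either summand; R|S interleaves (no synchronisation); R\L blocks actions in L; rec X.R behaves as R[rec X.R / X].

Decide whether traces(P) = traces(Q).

YES

Reachable graph of P (6 states):
  u0 = a.a.a.0 + a.(0 | 0 | a.0) has moves --a--▸ u1, --a--▸ u2
  u1 = 0 | 0 | a.0 has moves --a--▸ u3
  u2 = a.a.0 has moves --a--▸ u4
  u3 = 0 | 0 | 0 has moves ∅
  u4 = a.0 has moves --a--▸ u5
  u5 = 0 has moves ∅
Reachable graph of Q (6 states):
  v0 = a.a.a.0 + (a.(0 | 0 | a.0) + 0) has moves --a--▸ v1, --a--▸ v2
  v1 = 0 | 0 | a.0 has moves --a--▸ v3
  v2 = a.a.0 has moves --a--▸ v4
  v3 = 0 | 0 | 0 has moves ∅
  v4 = a.0 has moves --a--▸ v5
  v5 = 0 has moves ∅
Partition-refinement fixed point:
  B0 = {u0, v0}
  B1 = {u2, v2}
  B2 = {u1, u4, v1, v4}
  B3 = {u3, u5, v3, v5}
u0 ∈ B0, v0 ∈ B0 → same block
Bisimilar ⇒ trace-equivalent.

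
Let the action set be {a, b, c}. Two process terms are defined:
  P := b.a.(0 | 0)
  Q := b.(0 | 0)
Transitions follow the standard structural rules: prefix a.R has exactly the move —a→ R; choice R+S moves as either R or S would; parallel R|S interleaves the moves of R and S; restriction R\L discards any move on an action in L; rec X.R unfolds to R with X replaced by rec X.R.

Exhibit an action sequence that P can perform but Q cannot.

Reachable graph of P (3 states):
  m0 = b.a.(0 | 0) ⊢ —b→ m1
  m1 = a.(0 | 0) ⊢ —a→ m2
  m2 = 0 | 0 ⊢ stopped
Reachable graph of Q (2 states):
  n0 = b.(0 | 0) ⊢ —b→ n1
  n1 = 0 | 0 ⊢ stopped
Executing ba from P (initial set {m0}):
  step 1 (b): {m1}
  step 2 (a): {m2}
  ✓ P
Executing ba from Q (initial set {n0}):
  step 1 (b): {n1}
  step 2 (a): ∅  — Q cannot continue

ba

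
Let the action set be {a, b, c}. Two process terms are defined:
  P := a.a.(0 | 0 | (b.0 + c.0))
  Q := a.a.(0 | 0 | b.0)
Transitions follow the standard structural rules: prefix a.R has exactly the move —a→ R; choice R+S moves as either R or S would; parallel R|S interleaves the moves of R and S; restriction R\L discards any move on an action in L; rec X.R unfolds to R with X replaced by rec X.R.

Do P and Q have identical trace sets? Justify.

trace-distinct — witness ⟨aac⟩

LTS(P): 4 reachable states
  s0 = a.a.(0 | 0 | (b.0 + c.0)) :: -a-> s1
  s1 = a.(0 | 0 | (b.0 + c.0)) :: -a-> s2
  s2 = 0 | 0 | (b.0 + c.0) :: -b-> s3, -c-> s3
  s3 = 0 | 0 | 0 :: stopped
LTS(Q): 4 reachable states
  t0 = a.a.(0 | 0 | b.0) :: -a-> t1
  t1 = a.(0 | 0 | b.0) :: -a-> t2
  t2 = 0 | 0 | b.0 :: -b-> t3
  t3 = 0 | 0 | 0 :: stopped
Executing aac from P (initial set {s0}):
  after a @ step 1: {s1}
  after a @ step 2: {s2}
  after c @ step 3: {s3}
  ✓ P
Executing aac from Q (initial set {t0}):
  after a @ step 1: {t1}
  after a @ step 2: {t2}
  after c @ step 3: ∅ (Q stuck)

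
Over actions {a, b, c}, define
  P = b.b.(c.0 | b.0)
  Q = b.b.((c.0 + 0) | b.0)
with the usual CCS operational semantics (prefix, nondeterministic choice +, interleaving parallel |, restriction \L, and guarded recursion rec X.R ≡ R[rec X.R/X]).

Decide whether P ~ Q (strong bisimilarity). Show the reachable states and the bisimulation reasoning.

P ~ Q

Reachable graph of P (6 states):
  s0 = b.b.(c.0 | b.0) → ··b··> s1
  s1 = b.(c.0 | b.0) → ··b··> s2
  s2 = c.0 | b.0 → ··b··> s3, ··c··> s4
  s3 = c.0 | 0 → ··c··> s5
  s4 = 0 | b.0 → ··b··> s5
  s5 = 0 | 0 → deadlocked
Reachable graph of Q (6 states):
  t0 = b.b.((c.0 + 0) | b.0) → ··b··> t1
  t1 = b.((c.0 + 0) | b.0) → ··b··> t2
  t2 = (c.0 + 0) | b.0 → ··b··> t3, ··c··> t4
  t3 = (c.0 + 0) | 0 → ··c··> t5
  t4 = 0 | b.0 → ··b··> t5
  t5 = 0 | 0 → deadlocked
Coarsest stable partition (strong bisimilarity classes):
  B0 = {s0, t0}
  B1 = {s1, t1}
  B2 = {s2, t2}
  B3 = {s4, t4}
  B4 = {s5, t5}
  B5 = {s3, t3}
s0 ∈ B0, t0 ∈ B0 → same block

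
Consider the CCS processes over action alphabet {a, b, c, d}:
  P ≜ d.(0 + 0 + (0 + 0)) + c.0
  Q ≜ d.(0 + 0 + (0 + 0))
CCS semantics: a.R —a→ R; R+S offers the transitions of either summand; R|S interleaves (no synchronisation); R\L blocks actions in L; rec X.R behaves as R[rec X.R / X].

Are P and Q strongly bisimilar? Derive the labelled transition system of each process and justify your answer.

not bisimilar

LTS(P): 3 reachable states
  m0 = d.(0 + 0 + (0 + 0)) + c.0 → =c=> m1, =d=> m2
  m1 = 0 → ·
  m2 = 0 + 0 + (0 + 0) → ·
LTS(Q): 2 reachable states
  n0 = d.(0 + 0 + (0 + 0)) → =d=> n1
  n1 = 0 + 0 + (0 + 0) → ·
Bisimilarity quotient blocks:
  B0 = {m0}
  B1 = {m1, m2, n1}
  B2 = {n0}
m0 ∈ B0, n0 ∈ B2 → different blocks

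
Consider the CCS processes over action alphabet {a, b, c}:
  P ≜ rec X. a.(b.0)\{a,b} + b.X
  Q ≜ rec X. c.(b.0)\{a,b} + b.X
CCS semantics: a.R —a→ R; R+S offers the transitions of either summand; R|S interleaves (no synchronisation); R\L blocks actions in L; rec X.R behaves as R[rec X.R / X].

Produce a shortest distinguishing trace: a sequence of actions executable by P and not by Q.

Reachable graph of P (2 states):
  m0 = rec X. a.(b.0)\{a,b} + b.X ⊢ ··a··> m1, ··b··> m0
  m1 = (b.0)\{a,b} ⊢ deadlocked
Reachable graph of Q (2 states):
  n0 = rec X. c.(b.0)\{a,b} + b.X ⊢ ··b··> n0, ··c··> n1
  n1 = (b.0)\{a,b} ⊢ deadlocked
Run σ = ⟨a⟩ on P: start {m0}
  after a @ step 1: {m1}
  ✓ P
Run σ = ⟨a⟩ on Q: start {n0}
  after a @ step 1: ∅ (Q stuck)

a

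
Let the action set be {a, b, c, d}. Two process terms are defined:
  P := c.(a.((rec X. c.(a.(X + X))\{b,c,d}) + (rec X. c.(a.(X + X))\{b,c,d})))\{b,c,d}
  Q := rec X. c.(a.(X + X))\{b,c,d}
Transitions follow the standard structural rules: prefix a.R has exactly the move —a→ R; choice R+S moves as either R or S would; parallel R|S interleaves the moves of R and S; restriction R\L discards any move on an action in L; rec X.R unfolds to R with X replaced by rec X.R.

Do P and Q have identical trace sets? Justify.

traces(P) = traces(Q)

LTS(P): 3 reachable states
  m0 = c.(a.((rec X. c.(a.(X + X))\{b,c,d}) + (rec X. c.(a.(X + X))\{b,c,d})))\{b,c,d} has moves —c→ m1
  m1 = (a.((rec X. c.(a.(X + X))\{b,c,d}) + (rec X. c.(a.(X + X))\{b,c,d})))\{b,c,d} has moves —a→ m2
  m2 = ((rec X. c.(a.(X + X))\{b,c,d}) + (rec X. c.(a.(X + X))\{b,c,d}))\{b,c,d} has moves (no moves)
LTS(Q): 3 reachable states
  n0 = rec X. c.(a.(X + X))\{b,c,d} has moves —c→ n1
  n1 = (a.((rec X. c.(a.(X + X))\{b,c,d}) + (rec X. c.(a.(X + X))\{b,c,d})))\{b,c,d} has moves —a→ n2
  n2 = ((rec X. c.(a.(X + X))\{b,c,d}) + (rec X. c.(a.(X + X))\{b,c,d}))\{b,c,d} has moves (no moves)
Partition-refinement fixed point:
  B0 = {m0, n0}
  B1 = {m1, n1}
  B2 = {m2, n2}
m0 ∈ B0, n0 ∈ B0 → same block
Bisimilar ⇒ trace-equivalent.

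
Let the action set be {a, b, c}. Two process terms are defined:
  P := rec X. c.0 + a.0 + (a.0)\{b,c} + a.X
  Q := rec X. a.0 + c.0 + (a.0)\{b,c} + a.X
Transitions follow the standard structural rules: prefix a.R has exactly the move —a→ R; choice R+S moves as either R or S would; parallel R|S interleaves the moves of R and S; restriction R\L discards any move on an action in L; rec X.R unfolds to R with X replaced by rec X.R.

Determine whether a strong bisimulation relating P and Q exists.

Reachable graph of P (3 states):
  s0 = rec X. c.0 + a.0 + (a.0)\{b,c} + a.X | =a=> s0, =a=> s1, =a=> s2, =c=> s1
  s1 = 0 | stopped
  s2 = 0\{b,c} | stopped
Reachable graph of Q (3 states):
  t0 = rec X. a.0 + c.0 + (a.0)\{b,c} + a.X | =a=> t0, =a=> t1, =a=> t2, =c=> t1
  t1 = 0 | stopped
  t2 = 0\{b,c} | stopped
Coarsest stable partition (strong bisimilarity classes):
  B0 = {s0, t0}
  B1 = {s1, s2, t1, t2}
s0 ∈ B0, t0 ∈ B0 → same block

P ~ Q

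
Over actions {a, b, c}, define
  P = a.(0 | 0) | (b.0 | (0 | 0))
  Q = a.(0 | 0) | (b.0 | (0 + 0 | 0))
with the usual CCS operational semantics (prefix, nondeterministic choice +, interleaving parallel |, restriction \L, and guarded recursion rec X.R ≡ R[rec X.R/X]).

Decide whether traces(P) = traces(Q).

Reachable graph of P (4 states):
  u0 = a.(0 | 0) | (b.0 | (0 | 0)) → ··a··> u1, ··b··> u2
  u1 = 0 | 0 | (b.0 | (0 | 0)) → ··b··> u3
  u2 = a.(0 | 0) | (0 | (0 | 0)) → ··a··> u3
  u3 = 0 | 0 | (0 | (0 | 0)) → (no moves)
Reachable graph of Q (4 states):
  v0 = a.(0 | 0) | (b.0 | (0 + 0 | 0)) → ··a··> v1, ··b··> v2
  v1 = 0 | 0 | (b.0 | (0 + 0 | 0)) → ··b··> v3
  v2 = a.(0 | 0) | (0 | (0 + 0 | 0)) → ··a··> v3
  v3 = 0 | 0 | (0 | (0 + 0 | 0)) → (no moves)
Partition-refinement fixed point:
  B0 = {u0, v0}
  B1 = {u1, v1}
  B2 = {u3, v3}
  B3 = {u2, v2}
u0 ∈ B0, v0 ∈ B0 → same block
Bisimilar ⇒ trace-equivalent.

traces(P) = traces(Q)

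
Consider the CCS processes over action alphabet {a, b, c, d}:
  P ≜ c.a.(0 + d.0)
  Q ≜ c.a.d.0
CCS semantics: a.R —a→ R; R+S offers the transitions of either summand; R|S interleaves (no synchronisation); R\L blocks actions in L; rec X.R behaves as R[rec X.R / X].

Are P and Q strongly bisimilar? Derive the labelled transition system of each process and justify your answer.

bisimilar

LTS(P): 4 reachable states
  m0 = c.a.(0 + d.0) → --c--▸ m1
  m1 = a.(0 + d.0) → --a--▸ m2
  m2 = 0 + d.0 → --d--▸ m3
  m3 = 0 → ∅
LTS(Q): 4 reachable states
  n0 = c.a.d.0 → --c--▸ n1
  n1 = a.d.0 → --a--▸ n2
  n2 = d.0 → --d--▸ n3
  n3 = 0 → ∅
Coarsest stable partition (strong bisimilarity classes):
  B0 = {m0, n0}
  B1 = {m1, n1}
  B2 = {m2, n2}
  B3 = {m3, n3}
m0 ∈ B0, n0 ∈ B0 → same block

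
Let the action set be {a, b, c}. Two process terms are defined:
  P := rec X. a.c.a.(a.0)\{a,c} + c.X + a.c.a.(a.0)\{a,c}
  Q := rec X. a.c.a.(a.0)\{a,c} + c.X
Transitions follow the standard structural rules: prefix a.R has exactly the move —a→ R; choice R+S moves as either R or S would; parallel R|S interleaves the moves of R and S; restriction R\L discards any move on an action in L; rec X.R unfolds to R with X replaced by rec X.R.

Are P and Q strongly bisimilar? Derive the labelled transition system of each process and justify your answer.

LTS(P): 4 reachable states
  m0 = rec X. a.c.a.(a.0)\{a,c} + c.X + a.c.a.(a.0)\{a,c} has moves ··a··> m1, ··c··> m0
  m1 = c.a.(a.0)\{a,c} has moves ··c··> m2
  m2 = a.(a.0)\{a,c} has moves ··a··> m3
  m3 = (a.0)\{a,c} has moves stopped
LTS(Q): 4 reachable states
  n0 = rec X. a.c.a.(a.0)\{a,c} + c.X has moves ··a··> n1, ··c··> n0
  n1 = c.a.(a.0)\{a,c} has moves ··c··> n2
  n2 = a.(a.0)\{a,c} has moves ··a··> n3
  n3 = (a.0)\{a,c} has moves stopped
Partition-refinement fixed point:
  B0 = {m0, n0}
  B1 = {m1, n1}
  B2 = {m2, n2}
  B3 = {m3, n3}
m0 ∈ B0, n0 ∈ B0 → same block

YES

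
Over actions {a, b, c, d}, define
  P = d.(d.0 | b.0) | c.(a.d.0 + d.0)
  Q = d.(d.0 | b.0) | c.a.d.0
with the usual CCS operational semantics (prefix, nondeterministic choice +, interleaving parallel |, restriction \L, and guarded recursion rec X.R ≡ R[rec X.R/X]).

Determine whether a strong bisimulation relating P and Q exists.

NO

LTS(P): 20 reachable states
  s0 = d.(d.0 | b.0) | c.(a.d.0 + d.0) | —c→ s1, —d→ s2
  s1 = d.(d.0 | b.0) | (a.d.0 + d.0) | —a→ s3, —d→ s4, —d→ s5
  s2 = d.0 | b.0 | c.(a.d.0 + d.0) | —b→ s6, —c→ s5, —d→ s7
  s3 = d.(d.0 | b.0) | d.0 | —d→ s4, —d→ s8
  s4 = d.(d.0 | b.0) | 0 | —d→ s9
  s5 = d.0 | b.0 | (a.d.0 + d.0) | —a→ s8, —b→ s10, —d→ s11, —d→ s9
  s6 = d.0 | 0 | c.(a.d.0 + d.0) | —c→ s10, —d→ s12
  s7 = 0 | b.0 | c.(a.d.0 + d.0) | —b→ s12, —c→ s11
  s8 = d.0 | b.0 | d.0 | —b→ s13, —d→ s14, —d→ s9
  s9 = d.0 | b.0 | 0 | —b→ s15, —d→ s16
  s10 = d.0 | 0 | (a.d.0 + d.0) | —a→ s13, —d→ s15, —d→ s17
  s11 = 0 | b.0 | (a.d.0 + d.0) | —a→ s14, —b→ s17, —d→ s16
  s12 = 0 | 0 | c.(a.d.0 + d.0) | —c→ s17
  s13 = d.0 | 0 | d.0 | —d→ s15, —d→ s18
  s14 = 0 | b.0 | d.0 | —b→ s18, —d→ s16
  s15 = d.0 | 0 | 0 | —d→ s19
  s16 = 0 | b.0 | 0 | —b→ s19
  s17 = 0 | 0 | (a.d.0 + d.0) | —a→ s18, —d→ s19
  s18 = 0 | 0 | d.0 | —d→ s19
  s19 = 0 | 0 | 0 | ·
LTS(Q): 20 reachable states
  t0 = d.(d.0 | b.0) | c.a.d.0 | —c→ t1, —d→ t2
  t1 = d.(d.0 | b.0) | a.d.0 | —a→ t3, —d→ t4
  t2 = d.0 | b.0 | c.a.d.0 | —b→ t5, —c→ t4, —d→ t6
  t3 = d.(d.0 | b.0) | d.0 | —d→ t7, —d→ t8
  t4 = d.0 | b.0 | a.d.0 | —a→ t8, —b→ t9, —d→ t10
  t5 = d.0 | 0 | c.a.d.0 | —c→ t9, —d→ t11
  t6 = 0 | b.0 | c.a.d.0 | —b→ t11, —c→ t10
  t7 = d.(d.0 | b.0) | 0 | —d→ t12
  t8 = d.0 | b.0 | d.0 | —b→ t13, —d→ t12, —d→ t14
  t9 = d.0 | 0 | a.d.0 | —a→ t13, —d→ t15
  t10 = 0 | b.0 | a.d.0 | —a→ t14, —b→ t15
  t11 = 0 | 0 | c.a.d.0 | —c→ t15
  t12 = d.0 | b.0 | 0 | —b→ t16, —d→ t17
  t13 = d.0 | 0 | d.0 | —d→ t16, —d→ t18
  t14 = 0 | b.0 | d.0 | —b→ t18, —d→ t17
  t15 = 0 | 0 | a.d.0 | —a→ t18
  t16 = d.0 | 0 | 0 | —d→ t19
  t17 = 0 | b.0 | 0 | —b→ t19
  t18 = 0 | 0 | d.0 | —d→ t19
  t19 = 0 | 0 | 0 | ·
Partition-refinement fixed point:
  B0 = {s0}
  B1 = {s2}
  B2 = {s6}
  B3 = {s12}
  B4 = {s17}
  B5 = {s15, s18, t16, t18}
  B6 = {s19, t19}
  B7 = {s10}
  B8 = {s13, t13}
  B9 = {s7}
  B10 = {s11}
  B11 = {s14, s9, t12, t14}
  B12 = {s16, t17}
  B13 = {s5}
  B14 = {s8, t8}
  B15 = {s1}
  B16 = {s4, t7}
  B17 = {s3, t3}
  B18 = {t0}
  B19 = {t1}
  B20 = {t4}
  B21 = {t10}
  B22 = {t15}
  B23 = {t9}
  B24 = {t2}
  B25 = {t5}
  B26 = {t11}
  B27 = {t6}
s0 ∈ B0, t0 ∈ B18 → different blocks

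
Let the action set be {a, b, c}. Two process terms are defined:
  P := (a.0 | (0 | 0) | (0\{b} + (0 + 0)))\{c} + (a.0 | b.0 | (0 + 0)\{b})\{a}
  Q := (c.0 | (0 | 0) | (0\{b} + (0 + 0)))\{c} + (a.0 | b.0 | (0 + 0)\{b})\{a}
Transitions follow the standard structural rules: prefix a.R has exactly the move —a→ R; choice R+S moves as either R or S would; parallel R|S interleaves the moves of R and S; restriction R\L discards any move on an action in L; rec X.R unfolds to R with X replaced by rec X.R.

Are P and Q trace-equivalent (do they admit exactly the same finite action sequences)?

LTS(P): 3 reachable states
  p0 = (a.0 | (0 | 0) | (0\{b} + (0 + 0)))\{c} + (a.0 | b.0 | (0 + 0)\{b})\{a} | -a-> p1, -b-> p2
  p1 = (0 | (0 | 0) | (0\{b} + (0 + 0)))\{c} | ∅
  p2 = (a.0 | 0 | (0 + 0)\{b})\{a} | ∅
LTS(Q): 2 reachable states
  q0 = (c.0 | (0 | 0) | (0\{b} + (0 + 0)))\{c} + (a.0 | b.0 | (0 + 0)\{b})\{a} | -b-> q1
  q1 = (a.0 | 0 | (0 + 0)\{b})\{a} | ∅
Trace ⟨a⟩ through P, begin at {p0}:
  step 1 (a): {p1}
  ✓ P
Trace ⟨a⟩ through Q, begin at {q0}:
  step 1 (a): ∅ (Q stuck)

trace-distinct — witness ⟨a⟩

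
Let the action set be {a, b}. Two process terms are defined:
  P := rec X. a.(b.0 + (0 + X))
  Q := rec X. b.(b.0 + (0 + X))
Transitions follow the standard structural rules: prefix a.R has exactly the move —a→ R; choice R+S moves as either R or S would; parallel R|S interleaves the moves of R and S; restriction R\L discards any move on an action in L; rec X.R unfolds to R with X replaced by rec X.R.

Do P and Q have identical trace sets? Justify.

LTS(P): 3 reachable states
  m0 = rec X. a.(b.0 + (0 + X)) → -a-> m1
  m1 = b.0 + (0 + (rec X. a.(b.0 + (0 + X)))) → -a-> m1, -b-> m2
  m2 = 0 → stopped
LTS(Q): 3 reachable states
  n0 = rec X. b.(b.0 + (0 + X)) → -b-> n1
  n1 = b.0 + (0 + (rec X. b.(b.0 + (0 + X)))) → -b-> n1, -b-> n2
  n2 = 0 → stopped
Run σ = ⟨a⟩ on P: start {m0}
  after a @ step 1: {m1}
  P completes σ.
Run σ = ⟨a⟩ on Q: start {n0}
  after a @ step 1: ∅ (Q stuck)

NO — witness ⟨a⟩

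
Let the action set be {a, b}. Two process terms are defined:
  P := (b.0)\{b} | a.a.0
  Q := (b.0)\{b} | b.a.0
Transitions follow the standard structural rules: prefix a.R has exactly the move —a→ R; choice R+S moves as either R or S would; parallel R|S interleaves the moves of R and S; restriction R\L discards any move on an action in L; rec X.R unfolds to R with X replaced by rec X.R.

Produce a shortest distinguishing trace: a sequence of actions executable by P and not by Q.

a

P's transition system — 3 states:
  u0 = (b.0)\{b} | a.a.0 :: —a→ u1
  u1 = (b.0)\{b} | a.0 :: —a→ u2
  u2 = (b.0)\{b} | 0 :: stopped
Q's transition system — 3 states:
  v0 = (b.0)\{b} | b.a.0 :: —b→ v1
  v1 = (b.0)\{b} | a.0 :: —a→ v2
  v2 = (b.0)\{b} | 0 :: stopped
Executing a from P (initial set {u0}):
  [1] a ⇒ {u1}
  — P admits the full trace.
Executing a from Q (initial set {v0}):
  [1] a ⇒ ∅ (Q stuck)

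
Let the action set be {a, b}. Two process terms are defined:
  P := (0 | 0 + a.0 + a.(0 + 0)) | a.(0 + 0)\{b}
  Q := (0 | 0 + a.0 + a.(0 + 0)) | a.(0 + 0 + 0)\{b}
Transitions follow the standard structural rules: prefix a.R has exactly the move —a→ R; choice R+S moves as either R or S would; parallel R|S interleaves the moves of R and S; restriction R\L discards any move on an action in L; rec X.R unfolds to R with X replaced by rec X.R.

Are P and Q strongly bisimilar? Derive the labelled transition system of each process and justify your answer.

bisimilar

Reachable graph of P (6 states):
  u0 = (0 | 0 + a.0 + a.(0 + 0)) | a.(0 + 0)\{b} ⊢ ··a··> u1, ··a··> u2, ··a··> u3
  u1 = (0 + 0) | a.(0 + 0)\{b} ⊢ ··a··> u4
  u2 = (0 | 0 + a.0 + a.(0 + 0)) | (0 + 0)\{b} ⊢ ··a··> u4, ··a··> u5
  u3 = 0 | a.(0 + 0)\{b} ⊢ ··a··> u5
  u4 = (0 + 0) | (0 + 0)\{b} ⊢ (no moves)
  u5 = 0 | (0 + 0)\{b} ⊢ (no moves)
Reachable graph of Q (6 states):
  v0 = (0 | 0 + a.0 + a.(0 + 0)) | a.(0 + 0 + 0)\{b} ⊢ ··a··> v1, ··a··> v2, ··a··> v3
  v1 = (0 + 0) | a.(0 + 0 + 0)\{b} ⊢ ··a··> v4
  v2 = (0 | 0 + a.0 + a.(0 + 0)) | (0 + 0 + 0)\{b} ⊢ ··a··> v4, ··a··> v5
  v3 = 0 | a.(0 + 0 + 0)\{b} ⊢ ··a··> v5
  v4 = (0 + 0) | (0 + 0 + 0)\{b} ⊢ (no moves)
  v5 = 0 | (0 + 0 + 0)\{b} ⊢ (no moves)
Coarsest stable partition (strong bisimilarity classes):
  B0 = {u0, v0}
  B1 = {u1, u2, u3, v1, v2, v3}
  B2 = {u4, u5, v4, v5}
u0 ∈ B0, v0 ∈ B0 → same block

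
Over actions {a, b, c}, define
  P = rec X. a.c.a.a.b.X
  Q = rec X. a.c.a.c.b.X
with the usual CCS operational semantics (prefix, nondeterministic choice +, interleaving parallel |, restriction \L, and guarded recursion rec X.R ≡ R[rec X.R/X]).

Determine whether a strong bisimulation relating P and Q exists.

Reachable graph of P (5 states):
  u0 = rec X. a.c.a.a.b.X ⊢ ··a··> u1
  u1 = c.a.a.b.(rec X. a.c.a.a.b.X) ⊢ ··c··> u2
  u2 = a.a.b.(rec X. a.c.a.a.b.X) ⊢ ··a··> u3
  u3 = a.b.(rec X. a.c.a.a.b.X) ⊢ ··a··> u4
  u4 = b.(rec X. a.c.a.a.b.X) ⊢ ··b··> u0
Reachable graph of Q (5 states):
  v0 = rec X. a.c.a.c.b.X ⊢ ··a··> v1
  v1 = c.a.c.b.(rec X. a.c.a.c.b.X) ⊢ ··c··> v2
  v2 = a.c.b.(rec X. a.c.a.c.b.X) ⊢ ··a··> v3
  v3 = c.b.(rec X. a.c.a.c.b.X) ⊢ ··c··> v4
  v4 = b.(rec X. a.c.a.c.b.X) ⊢ ··b··> v0
Bisimilarity quotient blocks:
  B0 = {u0}
  B1 = {u1}
  B2 = {u2}
  B3 = {u3}
  B4 = {u4}
  B5 = {v0}
  B6 = {v1}
  B7 = {v2}
  B8 = {v3}
  B9 = {v4}
u0 ∈ B0, v0 ∈ B5 → different blocks

not bisimilar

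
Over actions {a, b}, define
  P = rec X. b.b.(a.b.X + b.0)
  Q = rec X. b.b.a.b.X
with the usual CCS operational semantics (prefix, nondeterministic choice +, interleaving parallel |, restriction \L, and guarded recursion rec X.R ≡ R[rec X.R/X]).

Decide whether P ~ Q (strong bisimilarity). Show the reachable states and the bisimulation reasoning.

not bisimilar

P's transition system — 5 states:
  m0 = rec X. b.b.(a.b.X + b.0) ⊢ -b-> m1
  m1 = b.(a.b.(rec X. b.b.(a.b.X + b.0)) + b.0) ⊢ -b-> m2
  m2 = a.b.(rec X. b.b.(a.b.X + b.0)) + b.0 ⊢ -a-> m3, -b-> m4
  m3 = b.(rec X. b.b.(a.b.X + b.0)) ⊢ -b-> m0
  m4 = 0 ⊢ (no moves)
Q's transition system — 4 states:
  n0 = rec X. b.b.a.b.X ⊢ -b-> n1
  n1 = b.a.b.(rec X. b.b.a.b.X) ⊢ -b-> n2
  n2 = a.b.(rec X. b.b.a.b.X) ⊢ -a-> n3
  n3 = b.(rec X. b.b.a.b.X) ⊢ -b-> n0
Partition-refinement fixed point:
  B0 = {m0}
  B1 = {m1}
  B2 = {m2}
  B3 = {m3}
  B4 = {m4}
  B5 = {n0}
  B6 = {n1}
  B7 = {n2}
  B8 = {n3}
m0 ∈ B0, n0 ∈ B5 → different blocks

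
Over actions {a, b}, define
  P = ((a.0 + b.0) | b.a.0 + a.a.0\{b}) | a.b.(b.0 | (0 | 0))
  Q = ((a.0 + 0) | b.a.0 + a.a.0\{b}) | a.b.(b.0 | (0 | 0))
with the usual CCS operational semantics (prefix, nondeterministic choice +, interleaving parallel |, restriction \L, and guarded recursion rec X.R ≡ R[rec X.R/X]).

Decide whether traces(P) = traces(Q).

Reachable graph of P (32 states):
  s0 = ((a.0 + b.0) | b.a.0 + a.a.0\{b}) | a.b.(b.0 | (0 | 0)) :: --a--▸ s1, --a--▸ s2, --a--▸ s3, --b--▸ s2, --b--▸ s4
  s1 = ((a.0 + b.0) | b.a.0 + a.a.0\{b}) | b.(b.0 | (0 | 0)) :: --a--▸ s5, --a--▸ s6, --b--▸ s5, --b--▸ s7, --b--▸ s8
  s2 = 0 | b.a.0 | a.b.(b.0 | (0 | 0)) :: --a--▸ s5, --b--▸ s9
  s3 = a.0\{b} | a.b.(b.0 | (0 | 0)) :: --a--▸ s10, --a--▸ s6
  s4 = (a.0 + b.0) | a.0 | a.b.(b.0 | (0 | 0)) :: --a--▸ s11, --a--▸ s8, --a--▸ s9, --b--▸ s9
  s5 = 0 | b.a.0 | b.(b.0 | (0 | 0)) :: --b--▸ s12, --b--▸ s13
  s6 = a.0\{b} | b.(b.0 | (0 | 0)) :: --a--▸ s14, --b--▸ s15
  s7 = ((a.0 + b.0) | b.a.0 + a.a.0\{b}) | (b.0 | (0 | 0)) :: --a--▸ s13, --a--▸ s15, --b--▸ s13, --b--▸ s16, --b--▸ s17
  s8 = (a.0 + b.0) | a.0 | b.(b.0 | (0 | 0)) :: --a--▸ s12, --a--▸ s18, --b--▸ s12, --b--▸ s17
  s9 = 0 | a.0 | a.b.(b.0 | (0 | 0)) :: --a--▸ s12, --a--▸ s19
  s10 = 0\{b} | a.b.(b.0 | (0 | 0)) :: --a--▸ s14
  s11 = (a.0 + b.0) | 0 | a.b.(b.0 | (0 | 0)) :: --a--▸ s18, --a--▸ s19, --b--▸ s19
  s12 = 0 | a.0 | b.(b.0 | (0 | 0)) :: --a--▸ s20, --b--▸ s21
  s13 = 0 | b.a.0 | (b.0 | (0 | 0)) :: --b--▸ s21, --b--▸ s22
  s14 = 0\{b} | b.(b.0 | (0 | 0)) :: --b--▸ s23
  s15 = a.0\{b} | (b.0 | (0 | 0)) :: --a--▸ s23, --b--▸ s24
  s16 = ((a.0 + b.0) | b.a.0 + a.a.0\{b}) | (0 | (0 | 0)) :: --a--▸ s22, --a--▸ s24, --b--▸ s22, --b--▸ s25
  s17 = (a.0 + b.0) | a.0 | (b.0 | (0 | 0)) :: --a--▸ s21, --a--▸ s26, --b--▸ s21, --b--▸ s25
  s18 = (a.0 + b.0) | 0 | b.(b.0 | (0 | 0)) :: --a--▸ s20, --b--▸ s20, --b--▸ s26
  s19 = 0 | 0 | a.b.(b.0 | (0 | 0)) :: --a--▸ s20
  s20 = 0 | 0 | b.(b.0 | (0 | 0)) :: --b--▸ s27
  s21 = 0 | a.0 | (b.0 | (0 | 0)) :: --a--▸ s27, --b--▸ s28
  s22 = 0 | b.a.0 | (0 | (0 | 0)) :: --b--▸ s28
  s23 = 0\{b} | (b.0 | (0 | 0)) :: --b--▸ s29
  s24 = a.0\{b} | (0 | (0 | 0)) :: --a--▸ s29
  s25 = (a.0 + b.0) | a.0 | (0 | (0 | 0)) :: --a--▸ s28, --a--▸ s30, --b--▸ s28
  s26 = (a.0 + b.0) | 0 | (b.0 | (0 | 0)) :: --a--▸ s27, --b--▸ s27, --b--▸ s30
  s27 = 0 | 0 | (b.0 | (0 | 0)) :: --b--▸ s31
  s28 = 0 | a.0 | (0 | (0 | 0)) :: --a--▸ s31
  s29 = 0\{b} | (0 | (0 | 0)) :: stopped
  s30 = (a.0 + b.0) | 0 | (0 | (0 | 0)) :: --a--▸ s31, --b--▸ s31
  s31 = 0 | 0 | (0 | (0 | 0)) :: stopped
Reachable graph of Q (32 states):
  t0 = ((a.0 + 0) | b.a.0 + a.a.0\{b}) | a.b.(b.0 | (0 | 0)) :: --a--▸ t1, --a--▸ t2, --a--▸ t3, --b--▸ t4
  t1 = ((a.0 + 0) | b.a.0 + a.a.0\{b}) | b.(b.0 | (0 | 0)) :: --a--▸ t5, --a--▸ t6, --b--▸ t7, --b--▸ t8
  t2 = 0 | b.a.0 | a.b.(b.0 | (0 | 0)) :: --a--▸ t5, --b--▸ t9
  t3 = a.0\{b} | a.b.(b.0 | (0 | 0)) :: --a--▸ t10, --a--▸ t6
  t4 = (a.0 + 0) | a.0 | a.b.(b.0 | (0 | 0)) :: --a--▸ t11, --a--▸ t8, --a--▸ t9
  t5 = 0 | b.a.0 | b.(b.0 | (0 | 0)) :: --b--▸ t12, --b--▸ t13
  t6 = a.0\{b} | b.(b.0 | (0 | 0)) :: --a--▸ t14, --b--▸ t15
  t7 = ((a.0 + 0) | b.a.0 + a.a.0\{b}) | (b.0 | (0 | 0)) :: --a--▸ t13, --a--▸ t15, --b--▸ t16, --b--▸ t17
  t8 = (a.0 + 0) | a.0 | b.(b.0 | (0 | 0)) :: --a--▸ t12, --a--▸ t18, --b--▸ t17
  t9 = 0 | a.0 | a.b.(b.0 | (0 | 0)) :: --a--▸ t12, --a--▸ t19
  t10 = 0\{b} | a.b.(b.0 | (0 | 0)) :: --a--▸ t14
  t11 = (a.0 + 0) | 0 | a.b.(b.0 | (0 | 0)) :: --a--▸ t18, --a--▸ t19
  t12 = 0 | a.0 | b.(b.0 | (0 | 0)) :: --a--▸ t20, --b--▸ t21
  t13 = 0 | b.a.0 | (b.0 | (0 | 0)) :: --b--▸ t21, --b--▸ t22
  t14 = 0\{b} | b.(b.0 | (0 | 0)) :: --b--▸ t23
  t15 = a.0\{b} | (b.0 | (0 | 0)) :: --a--▸ t23, --b--▸ t24
  t16 = ((a.0 + 0) | b.a.0 + a.a.0\{b}) | (0 | (0 | 0)) :: --a--▸ t22, --a--▸ t24, --b--▸ t25
  t17 = (a.0 + 0) | a.0 | (b.0 | (0 | 0)) :: --a--▸ t21, --a--▸ t26, --b--▸ t25
  t18 = (a.0 + 0) | 0 | b.(b.0 | (0 | 0)) :: --a--▸ t20, --b--▸ t26
  t19 = 0 | 0 | a.b.(b.0 | (0 | 0)) :: --a--▸ t20
  t20 = 0 | 0 | b.(b.0 | (0 | 0)) :: --b--▸ t27
  t21 = 0 | a.0 | (b.0 | (0 | 0)) :: --a--▸ t27, --b--▸ t28
  t22 = 0 | b.a.0 | (0 | (0 | 0)) :: --b--▸ t28
  t23 = 0\{b} | (b.0 | (0 | 0)) :: --b--▸ t29
  t24 = a.0\{b} | (0 | (0 | 0)) :: --a--▸ t29
  t25 = (a.0 + 0) | a.0 | (0 | (0 | 0)) :: --a--▸ t28, --a--▸ t30
  t26 = (a.0 + 0) | 0 | (b.0 | (0 | 0)) :: --a--▸ t27, --b--▸ t30
  t27 = 0 | 0 | (b.0 | (0 | 0)) :: --b--▸ t31
  t28 = 0 | a.0 | (0 | (0 | 0)) :: --a--▸ t31
  t29 = 0\{b} | (0 | (0 | 0)) :: stopped
  t30 = (a.0 + 0) | 0 | (0 | (0 | 0)) :: --a--▸ t31
  t31 = 0 | 0 | (0 | (0 | 0)) :: stopped
Executing bb from P (initial set {s0}):
  step 1 (b): {s2, s4}
  step 2 (b): {s9}
  ✓ P
Executing bb from Q (initial set {t0}):
  step 1 (b): {t4}
  step 2 (b): ∅ (Q stuck)

NO — witness ⟨bb⟩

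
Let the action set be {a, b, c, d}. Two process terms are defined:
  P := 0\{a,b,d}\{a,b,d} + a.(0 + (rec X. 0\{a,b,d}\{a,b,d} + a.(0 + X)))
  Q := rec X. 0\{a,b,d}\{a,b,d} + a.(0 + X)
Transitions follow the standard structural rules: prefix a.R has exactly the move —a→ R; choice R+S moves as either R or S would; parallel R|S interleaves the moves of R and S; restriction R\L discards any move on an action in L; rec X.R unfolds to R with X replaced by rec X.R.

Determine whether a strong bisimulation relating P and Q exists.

LTS(P): 2 reachable states
  s0 = 0\{a,b,d}\{a,b,d} + a.(0 + (rec X. 0\{a,b,d}\{a,b,d} + a.(0 + X))) → —a→ s1
  s1 = 0 + (rec X. 0\{a,b,d}\{a,b,d} + a.(0 + X)) → —a→ s1
LTS(Q): 2 reachable states
  t0 = rec X. 0\{a,b,d}\{a,b,d} + a.(0 + X) → —a→ t1
  t1 = 0 + (rec X. 0\{a,b,d}\{a,b,d} + a.(0 + X)) → —a→ t1
Coarsest stable partition (strong bisimilarity classes):
  B0 = {s0, s1, t0, t1}
s0 ∈ B0, t0 ∈ B0 → same block

P ~ Q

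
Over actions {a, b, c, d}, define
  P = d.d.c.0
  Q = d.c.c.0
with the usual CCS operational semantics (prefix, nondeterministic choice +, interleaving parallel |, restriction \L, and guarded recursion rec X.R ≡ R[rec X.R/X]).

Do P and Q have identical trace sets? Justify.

trace-distinct — witness ⟨dd⟩

P's transition system — 4 states:
  p0 = d.d.c.0 ⊢ ··d··> p1
  p1 = d.c.0 ⊢ ··d··> p2
  p2 = c.0 ⊢ ··c··> p3
  p3 = 0 ⊢ (no moves)
Q's transition system — 4 states:
  q0 = d.c.c.0 ⊢ ··d··> q1
  q1 = c.c.0 ⊢ ··c··> q2
  q2 = c.0 ⊢ ··c··> q3
  q3 = 0 ⊢ (no moves)
Run σ = ⟨dd⟩ on P: start {p0}
  after d @ step 1: {p1}
  after d @ step 2: {p2}
  P completes σ.
Run σ = ⟨dd⟩ on Q: start {q0}
  after d @ step 1: {q1}
  after d @ step 2: ∅  — Q cannot continue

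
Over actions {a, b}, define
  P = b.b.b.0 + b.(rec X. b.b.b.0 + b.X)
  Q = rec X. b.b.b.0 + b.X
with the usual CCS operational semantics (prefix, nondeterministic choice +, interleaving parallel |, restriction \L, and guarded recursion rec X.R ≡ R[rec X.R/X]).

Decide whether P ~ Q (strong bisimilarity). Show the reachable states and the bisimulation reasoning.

P's transition system — 5 states:
  m0 = b.b.b.0 + b.(rec X. b.b.b.0 + b.X) → =b=> m1, =b=> m2
  m1 = b.b.0 → =b=> m3
  m2 = rec X. b.b.b.0 + b.X → =b=> m1, =b=> m2
  m3 = b.0 → =b=> m4
  m4 = 0 → (no moves)
Q's transition system — 4 states:
  n0 = rec X. b.b.b.0 + b.X → =b=> n0, =b=> n1
  n1 = b.b.0 → =b=> n2
  n2 = b.0 → =b=> n3
  n3 = 0 → (no moves)
Coarsest stable partition (strong bisimilarity classes):
  B0 = {m0, m2, n0}
  B1 = {m1, n1}
  B2 = {m3, n2}
  B3 = {m4, n3}
m0 ∈ B0, n0 ∈ B0 → same block

YES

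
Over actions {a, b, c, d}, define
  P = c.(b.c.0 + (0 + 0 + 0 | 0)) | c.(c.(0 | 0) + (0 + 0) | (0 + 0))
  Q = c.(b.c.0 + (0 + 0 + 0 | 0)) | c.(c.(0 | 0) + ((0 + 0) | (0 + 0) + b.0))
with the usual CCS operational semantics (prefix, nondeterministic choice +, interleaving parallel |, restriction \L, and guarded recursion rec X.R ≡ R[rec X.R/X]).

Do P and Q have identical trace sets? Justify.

traces(P) ≠ traces(Q) — witness ⟨cbcb⟩

Reachable graph of P (12 states):
  m0 = c.(b.c.0 + (0 + 0 + 0 | 0)) | c.(c.(0 | 0) + (0 + 0) | (0 + 0)) ⊢ --c--▸ m1, --c--▸ m2
  m1 = (b.c.0 + (0 + 0 + 0 | 0)) | c.(c.(0 | 0) + (0 + 0) | (0 + 0)) ⊢ --b--▸ m3, --c--▸ m4
  m2 = c.(b.c.0 + (0 + 0 + 0 | 0)) | (c.(0 | 0) + (0 + 0) | (0 + 0)) ⊢ --c--▸ m4, --c--▸ m5
  m3 = c.0 | c.(c.(0 | 0) + (0 + 0) | (0 + 0)) ⊢ --c--▸ m6, --c--▸ m7
  m4 = (b.c.0 + (0 + 0 + 0 | 0)) | (c.(0 | 0) + (0 + 0) | (0 + 0)) ⊢ --b--▸ m7, --c--▸ m8
  m5 = c.(b.c.0 + (0 + 0 + 0 | 0)) | (0 | 0) ⊢ --c--▸ m8
  m6 = 0 | c.(c.(0 | 0) + (0 + 0) | (0 + 0)) ⊢ --c--▸ m9
  m7 = c.0 | (c.(0 | 0) + (0 + 0) | (0 + 0)) ⊢ --c--▸ m10, --c--▸ m9
  m8 = (b.c.0 + (0 + 0 + 0 | 0)) | (0 | 0) ⊢ --b--▸ m10
  m9 = 0 | (c.(0 | 0) + (0 + 0) | (0 + 0)) ⊢ --c--▸ m11
  m10 = c.0 | (0 | 0) ⊢ --c--▸ m11
  m11 = 0 | (0 | 0) ⊢ deadlocked
Reachable graph of Q (16 states):
  n0 = c.(b.c.0 + (0 + 0 + 0 | 0)) | c.(c.(0 | 0) + ((0 + 0) | (0 + 0) + b.0)) ⊢ --c--▸ n1, --c--▸ n2
  n1 = (b.c.0 + (0 + 0 + 0 | 0)) | c.(c.(0 | 0) + ((0 + 0) | (0 + 0) + b.0)) ⊢ --b--▸ n3, --c--▸ n4
  n2 = c.(b.c.0 + (0 + 0 + 0 | 0)) | (c.(0 | 0) + ((0 + 0) | (0 + 0) + b.0)) ⊢ --b--▸ n5, --c--▸ n4, --c--▸ n6
  n3 = c.0 | c.(c.(0 | 0) + ((0 + 0) | (0 + 0) + b.0)) ⊢ --c--▸ n7, --c--▸ n8
  n4 = (b.c.0 + (0 + 0 + 0 | 0)) | (c.(0 | 0) + ((0 + 0) | (0 + 0) + b.0)) ⊢ --b--▸ n8, --b--▸ n9, --c--▸ n10
  n5 = c.(b.c.0 + (0 + 0 + 0 | 0)) | 0 ⊢ --c--▸ n9
  n6 = c.(b.c.0 + (0 + 0 + 0 | 0)) | (0 | 0) ⊢ --c--▸ n10
  n7 = 0 | c.(c.(0 | 0) + ((0 + 0) | (0 + 0) + b.0)) ⊢ --c--▸ n11
  n8 = c.0 | (c.(0 | 0) + ((0 + 0) | (0 + 0) + b.0)) ⊢ --b--▸ n12, --c--▸ n11, --c--▸ n13
  n9 = (b.c.0 + (0 + 0 + 0 | 0)) | 0 ⊢ --b--▸ n12
  n10 = (b.c.0 + (0 + 0 + 0 | 0)) | (0 | 0) ⊢ --b--▸ n13
  n11 = 0 | (c.(0 | 0) + ((0 + 0) | (0 + 0) + b.0)) ⊢ --b--▸ n14, --c--▸ n15
  n12 = c.0 | 0 ⊢ --c--▸ n14
  n13 = c.0 | (0 | 0) ⊢ --c--▸ n15
  n14 = 0 | 0 ⊢ deadlocked
  n15 = 0 | (0 | 0) ⊢ deadlocked
Executing cbcb from Q (initial set {n0}):
  step 1 (c): {n1, n2}
  step 2 (b): {n3, n5}
  step 3 (c): {n7, n8, n9}
  step 4 (b): {n12}
  — Q admits the full trace.
Executing cbcb from P (initial set {m0}):
  step 1 (c): {m1, m2}
  step 2 (b): {m3}
  step 3 (c): {m6, m7}
  step 4 (b): ∅ (P stuck)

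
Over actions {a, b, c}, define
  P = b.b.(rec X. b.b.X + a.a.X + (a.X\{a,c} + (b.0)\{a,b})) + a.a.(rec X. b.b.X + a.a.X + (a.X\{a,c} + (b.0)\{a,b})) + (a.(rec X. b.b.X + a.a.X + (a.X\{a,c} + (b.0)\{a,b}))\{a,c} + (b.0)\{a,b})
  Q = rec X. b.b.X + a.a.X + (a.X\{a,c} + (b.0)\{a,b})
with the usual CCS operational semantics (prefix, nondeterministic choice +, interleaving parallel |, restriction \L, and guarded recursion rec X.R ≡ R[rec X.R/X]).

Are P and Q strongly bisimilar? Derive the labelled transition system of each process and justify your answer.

Reachable graph of P (6 states):
  s0 = b.b.(rec X. b.b.X + a.a.X + (a.X\{a,c} + (b.0)\{a,b})) + a.a.(rec X. b.b.X + a.a.X + (a.X\{a,c} + (b.0)\{a,b})) + (a.(rec X. b.b.X + a.a.X + (a.X\{a,c} + (b.0)\{a,b}))\{a,c} + (b.0)\{a,b}) :: ··a··> s1, ··a··> s2, ··b··> s3
  s1 = (rec X. b.b.X + a.a.X + (a.X\{a,c} + (b.0)\{a,b}))\{a,c} :: ··b··> s4
  s2 = a.(rec X. b.b.X + a.a.X + (a.X\{a,c} + (b.0)\{a,b})) :: ··a··> s5
  s3 = b.(rec X. b.b.X + a.a.X + (a.X\{a,c} + (b.0)\{a,b})) :: ··b··> s5
  s4 = (b.(rec X. b.b.X + a.a.X + (a.X\{a,c} + (b.0)\{a,b})))\{a,c} :: ··b··> s1
  s5 = rec X. b.b.X + a.a.X + (a.X\{a,c} + (b.0)\{a,b}) :: ··a··> s1, ··a··> s2, ··b··> s3
Reachable graph of Q (5 states):
  t0 = rec X. b.b.X + a.a.X + (a.X\{a,c} + (b.0)\{a,b}) :: ··a··> t1, ··a··> t2, ··b··> t3
  t1 = (rec X. b.b.X + a.a.X + (a.X\{a,c} + (b.0)\{a,b}))\{a,c} :: ··b··> t4
  t2 = a.(rec X. b.b.X + a.a.X + (a.X\{a,c} + (b.0)\{a,b})) :: ··a··> t0
  t3 = b.(rec X. b.b.X + a.a.X + (a.X\{a,c} + (b.0)\{a,b})) :: ··b··> t0
  t4 = (b.(rec X. b.b.X + a.a.X + (a.X\{a,c} + (b.0)\{a,b})))\{a,c} :: ··b··> t1
Coarsest stable partition (strong bisimilarity classes):
  B0 = {s0, s5, t0}
  B1 = {s3, t3}
  B2 = {s2, t2}
  B3 = {s1, s4, t1, t4}
s0 ∈ B0, t0 ∈ B0 → same block

YES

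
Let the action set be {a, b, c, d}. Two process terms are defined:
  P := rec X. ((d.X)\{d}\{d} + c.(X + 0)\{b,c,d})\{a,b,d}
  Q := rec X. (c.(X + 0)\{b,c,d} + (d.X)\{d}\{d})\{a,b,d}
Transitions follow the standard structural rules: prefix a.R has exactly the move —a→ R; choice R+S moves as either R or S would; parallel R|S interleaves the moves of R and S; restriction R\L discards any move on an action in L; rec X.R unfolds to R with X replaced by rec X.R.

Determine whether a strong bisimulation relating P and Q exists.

bisimilar

P's transition system — 2 states:
  p0 = rec X. ((d.X)\{d}\{d} + c.(X + 0)\{b,c,d})\{a,b,d} ⊢ =c=> p1
  p1 = ((rec X. ((d.X)\{d}\{d} + c.(X + 0)\{b,c,d})\{a,b,d}) + 0)\{b,c,d}\{a,b,d} ⊢ ∅
Q's transition system — 2 states:
  q0 = rec X. (c.(X + 0)\{b,c,d} + (d.X)\{d}\{d})\{a,b,d} ⊢ =c=> q1
  q1 = ((rec X. (c.(X + 0)\{b,c,d} + (d.X)\{d}\{d})\{a,b,d}) + 0)\{b,c,d}\{a,b,d} ⊢ ∅
Partition-refinement fixed point:
  B0 = {p0, q0}
  B1 = {p1, q1}
p0 ∈ B0, q0 ∈ B0 → same block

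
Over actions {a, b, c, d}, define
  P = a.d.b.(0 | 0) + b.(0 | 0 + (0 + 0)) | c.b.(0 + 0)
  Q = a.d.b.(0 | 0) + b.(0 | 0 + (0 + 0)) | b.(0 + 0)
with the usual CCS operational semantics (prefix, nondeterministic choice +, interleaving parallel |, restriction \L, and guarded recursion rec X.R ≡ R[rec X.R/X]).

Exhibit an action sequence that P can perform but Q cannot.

c

LTS(P): 9 reachable states
  u0 = a.d.b.(0 | 0) + b.(0 | 0 + (0 + 0)) | c.b.(0 + 0) has moves =a=> u1, =b=> u2, =c=> u3
  u1 = d.b.(0 | 0) has moves =d=> u4
  u2 = (0 | 0 + (0 + 0)) | c.b.(0 + 0) has moves =c=> u5
  u3 = b.(0 | 0 + (0 + 0)) | b.(0 + 0) has moves =b=> u5, =b=> u6
  u4 = b.(0 | 0) has moves =b=> u7
  u5 = (0 | 0 + (0 + 0)) | b.(0 + 0) has moves =b=> u8
  u6 = b.(0 | 0 + (0 + 0)) | (0 + 0) has moves =b=> u8
  u7 = 0 | 0 has moves ·
  u8 = (0 | 0 + (0 + 0)) | (0 + 0) has moves ·
LTS(Q): 7 reachable states
  v0 = a.d.b.(0 | 0) + b.(0 | 0 + (0 + 0)) | b.(0 + 0) has moves =a=> v1, =b=> v2, =b=> v3
  v1 = d.b.(0 | 0) has moves =d=> v4
  v2 = (0 | 0 + (0 + 0)) | b.(0 + 0) has moves =b=> v5
  v3 = b.(0 | 0 + (0 + 0)) | (0 + 0) has moves =b=> v5
  v4 = b.(0 | 0) has moves =b=> v6
  v5 = (0 | 0 + (0 + 0)) | (0 + 0) has moves ·
  v6 = 0 | 0 has moves ·
Run σ = ⟨c⟩ on P: start {u0}
  after c @ step 1: {u3}
  P completes σ.
Run σ = ⟨c⟩ on Q: start {v0}
  after c @ step 1: no successor for Q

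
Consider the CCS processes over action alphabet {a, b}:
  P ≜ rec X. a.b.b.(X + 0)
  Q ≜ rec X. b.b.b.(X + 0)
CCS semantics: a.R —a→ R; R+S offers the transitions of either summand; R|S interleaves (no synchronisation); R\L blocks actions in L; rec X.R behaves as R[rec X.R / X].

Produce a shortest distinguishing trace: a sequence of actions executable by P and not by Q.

a

LTS(P): 4 reachable states
  m0 = rec X. a.b.b.(X + 0) ⊢ --a--▸ m1
  m1 = b.b.((rec X. a.b.b.(X + 0)) + 0) ⊢ --b--▸ m2
  m2 = b.((rec X. a.b.b.(X + 0)) + 0) ⊢ --b--▸ m3
  m3 = (rec X. a.b.b.(X + 0)) + 0 ⊢ --a--▸ m1
LTS(Q): 4 reachable states
  n0 = rec X. b.b.b.(X + 0) ⊢ --b--▸ n1
  n1 = b.b.((rec X. b.b.b.(X + 0)) + 0) ⊢ --b--▸ n2
  n2 = b.((rec X. b.b.b.(X + 0)) + 0) ⊢ --b--▸ n3
  n3 = (rec X. b.b.b.(X + 0)) + 0 ⊢ --b--▸ n1
Trace ⟨a⟩ through P, begin at {m0}:
  after a @ step 1: {m1}
  ✓ P
Trace ⟨a⟩ through Q, begin at {n0}:
  after a @ step 1: ∅ (Q stuck)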